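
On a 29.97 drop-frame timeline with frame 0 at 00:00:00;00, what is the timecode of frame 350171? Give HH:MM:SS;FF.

03:14:44;01

Each 10-minute DF block holds 10 × 60 × 30 − 9 × 2 = 17982 frames. 350171 ÷ 17982 → 19 full blocks, remainder 8513.
Within the partial block the first minute is 1800 frames and each further minute 1798, so 4 further minute boundaries passed. Total skipped labels = 18 × 19 + 2 × 4 = 350.
Non-drop label index = 350171 + 350 = 350521; at 30 labels/s that is 03:14:44:01, i.e. DF 03:14:44;01.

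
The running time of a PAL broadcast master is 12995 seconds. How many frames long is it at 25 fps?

324875 frames

Frames = 12995 × 25 = 324875.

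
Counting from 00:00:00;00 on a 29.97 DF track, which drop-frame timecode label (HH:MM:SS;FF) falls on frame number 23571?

00:13:06;15

Ten DF minutes hold 17982 frames, so frame 23571 lies in block 1 (frames 17982–35963) with 5589 frames into that block.
The block's first minute is 1800 frames and the rest 1798 each; 5589 frames reaches minute 3, so 1 × 18 + 3 × 2 = 24 labels have been skipped so far.
Adding those back, label number 23571 + 24 = 23595 at 30 labels/s is 786 s + 15 f = 0 h 13 min 6 s frame 15, i.e. 00:13:06;15.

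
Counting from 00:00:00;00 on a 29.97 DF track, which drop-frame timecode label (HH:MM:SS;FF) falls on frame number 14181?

Ten DF minutes hold 17982 frames, so frame 14181 lies in block 0 (frames 0–17981) with 14181 frames into that block.
The block's first minute is 1800 frames and the rest 1798 each; 14181 frames reaches minute 7, so 0 × 18 + 7 × 2 = 14 labels have been skipped so far.
Adding those back, label number 14181 + 14 = 14195 at 30 labels/s is 473 s + 5 f = 0 h 7 min 53 s frame 5, i.e. 00:07:53;05.

00:07:53;05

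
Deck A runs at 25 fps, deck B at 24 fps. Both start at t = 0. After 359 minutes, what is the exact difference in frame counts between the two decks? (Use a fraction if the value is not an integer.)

359 min = 21540 s.
A emits 25 × 21540 = 538500 frames; B emits 24 × 21540 = 516960.
Difference = 21540 frames; B is behind A.

21540 frames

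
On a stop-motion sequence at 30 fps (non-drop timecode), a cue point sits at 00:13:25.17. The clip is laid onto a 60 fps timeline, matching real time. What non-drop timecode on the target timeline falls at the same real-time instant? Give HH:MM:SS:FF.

00:13:25:34

Source frame index: (0×3600 + 13×60 + 25) × 30 + 17 = 24167.
Real time: 24167 / (30) = 24167/30 s.
Target frame: (24167/30) × (60) = 48334.
At 60 labels/s: frame 48334 → 00:13:25:34.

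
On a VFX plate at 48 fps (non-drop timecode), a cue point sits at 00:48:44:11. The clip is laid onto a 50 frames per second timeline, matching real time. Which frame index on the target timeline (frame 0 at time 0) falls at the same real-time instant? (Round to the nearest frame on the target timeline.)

Source frame index: (0×3600 + 48×60 + 44) × 48 + 11 = 140363.
Real time: 140363 / (48) = 140363/48 s.
Target frame: (140363/48) × (50) = 3509075/24 ≈ 146211.458 → 146211.

frame 146211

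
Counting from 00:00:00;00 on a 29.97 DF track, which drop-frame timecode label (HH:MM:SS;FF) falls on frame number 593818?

Ten DF minutes hold 17982 frames, so frame 593818 lies in block 33 (frames 593406–611387) with 412 frames into that block.
The block's first minute is 1800 frames and the rest 1798 each; 412 frames reaches minute 0, so 33 × 18 + 0 × 2 = 594 labels have been skipped so far.
Adding those back, label number 593818 + 594 = 594412 at 30 labels/s is 19813 s + 22 f = 5 h 30 min 13 s frame 22, i.e. 05:30:13;22.

05:30:13;22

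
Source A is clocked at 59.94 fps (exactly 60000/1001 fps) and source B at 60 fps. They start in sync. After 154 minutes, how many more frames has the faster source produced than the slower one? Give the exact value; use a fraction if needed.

7200/13 frames

154 min = 9240 s.
A emits 60000/1001 × 9240 = 7200000/13 frames; B emits 60 × 9240 = 554400.
Difference = 7200/13 frames (≈ 553.8462); B is ahead of A.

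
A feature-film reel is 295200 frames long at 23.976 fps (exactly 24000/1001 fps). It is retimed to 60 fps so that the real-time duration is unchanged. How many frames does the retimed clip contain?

Target frames = source frames × (target rate / source rate) = 295200 × (60)/(24000/1001) = 295200 × 1001/400 = 738738.

738738 frames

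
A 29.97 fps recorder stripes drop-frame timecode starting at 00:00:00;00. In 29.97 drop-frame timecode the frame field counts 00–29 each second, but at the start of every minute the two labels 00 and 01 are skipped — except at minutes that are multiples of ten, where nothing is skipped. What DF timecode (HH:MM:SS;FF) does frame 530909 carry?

04:55:14;21

Ten DF minutes hold 17982 frames, so frame 530909 lies in block 29 (frames 521478–539459) with 9431 frames into that block.
The block's first minute is 1800 frames and the rest 1798 each; 9431 frames reaches minute 5, so 29 × 18 + 5 × 2 = 532 labels have been skipped so far.
Adding those back, label number 530909 + 532 = 531441 at 30 labels/s is 17714 s + 21 f = 4 h 55 min 14 s frame 21, i.e. 04:55:14;21.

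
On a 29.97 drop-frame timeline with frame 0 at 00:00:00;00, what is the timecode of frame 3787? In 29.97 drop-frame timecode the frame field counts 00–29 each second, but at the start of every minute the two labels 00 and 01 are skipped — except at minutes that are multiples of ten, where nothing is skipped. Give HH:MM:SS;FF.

00:02:06;11

Each 10-minute DF block holds 10 × 60 × 30 − 9 × 2 = 17982 frames. 3787 ÷ 17982 → 0 full blocks, remainder 3787.
Within the partial block the first minute is 1800 frames and each further minute 1798, so 2 further minute boundaries passed. Total skipped labels = 18 × 0 + 2 × 2 = 4.
Non-drop label index = 3787 + 4 = 3791; at 30 labels/s that is 00:02:06:11, i.e. DF 00:02:06;11.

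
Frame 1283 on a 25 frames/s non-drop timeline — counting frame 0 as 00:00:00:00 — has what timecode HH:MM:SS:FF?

00:00:51:08

1283 ÷ 25 = 51 full seconds, remainder 8 frames.
51 s = 0 h 0 min 51 s.
Timecode: 00:00:51:08.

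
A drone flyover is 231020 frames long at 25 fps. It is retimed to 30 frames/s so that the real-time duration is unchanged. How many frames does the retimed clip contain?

277224 frames

Frames at target rate = 231020 × (30) / (25) = 277224.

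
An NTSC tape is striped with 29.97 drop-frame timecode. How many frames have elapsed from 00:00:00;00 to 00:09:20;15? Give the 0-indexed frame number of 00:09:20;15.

16797

As if non-drop at 30 labels/s: (0 × 3600 + 9 × 60 + 20) × 30 + 15 = 16815.
Minute boundaries passed: 9; those not divisible by 10: 9 − 0 = 9; dropped labels = 2 × 9 = 18.
Actual frame index = 16815 − 18 = 16797.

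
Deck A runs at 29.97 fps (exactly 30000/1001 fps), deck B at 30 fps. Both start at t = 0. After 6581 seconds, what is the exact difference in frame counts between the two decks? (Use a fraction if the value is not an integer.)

A emits 30000/1001 × 6581 = 197430000/1001 frames; B emits 30 × 6581 = 197430.
Difference = 197430/1001 frames (≈ 197.2328); B is ahead of A.

197430/1001 frames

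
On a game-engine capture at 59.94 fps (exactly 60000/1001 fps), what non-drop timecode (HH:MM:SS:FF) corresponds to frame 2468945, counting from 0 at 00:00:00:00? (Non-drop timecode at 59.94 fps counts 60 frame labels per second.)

2468945 ÷ 60 = 41149 full seconds, remainder 5 frames.
41149 s = 11 h 25 min 49 s.
Timecode: 11:25:49:05.

11:25:49:05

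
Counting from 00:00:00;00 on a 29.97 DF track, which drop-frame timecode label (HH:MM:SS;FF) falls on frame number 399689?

03:42:16;09

Each 10-minute DF block holds 10 × 60 × 30 − 9 × 2 = 17982 frames. 399689 ÷ 17982 → 22 full blocks, remainder 4085.
Within the partial block the first minute is 1800 frames and each further minute 1798, so 2 further minute boundaries passed. Total skipped labels = 18 × 22 + 2 × 2 = 400.
Non-drop label index = 399689 + 400 = 400089; at 30 labels/s that is 03:42:16:09, i.e. DF 03:42:16;09.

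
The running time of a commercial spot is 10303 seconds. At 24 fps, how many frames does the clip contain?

Frames = 10303 × 24 = 247272.

247272 frames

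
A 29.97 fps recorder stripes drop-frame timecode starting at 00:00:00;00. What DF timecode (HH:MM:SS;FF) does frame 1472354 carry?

13:38:47;18

Ten DF minutes hold 17982 frames, so frame 1472354 lies in block 81 (frames 1456542–1474523) with 15812 frames into that block.
The block's first minute is 1800 frames and the rest 1798 each; 15812 frames reaches minute 8, so 81 × 18 + 8 × 2 = 1474 labels have been skipped so far.
Adding those back, label number 1472354 + 1474 = 1473828 at 30 labels/s is 49127 s + 18 f = 13 h 38 min 47 s frame 18, i.e. 13:38:47;18.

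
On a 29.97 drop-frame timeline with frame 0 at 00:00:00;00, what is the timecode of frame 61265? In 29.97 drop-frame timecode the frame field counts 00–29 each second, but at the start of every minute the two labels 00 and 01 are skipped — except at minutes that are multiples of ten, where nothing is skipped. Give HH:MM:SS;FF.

00:34:04;07

Each 10-minute DF block holds 10 × 60 × 30 − 9 × 2 = 17982 frames. 61265 ÷ 17982 → 3 full blocks, remainder 7319.
Within the partial block the first minute is 1800 frames and each further minute 1798, so 4 further minute boundaries passed. Total skipped labels = 18 × 3 + 2 × 4 = 62.
Non-drop label index = 61265 + 62 = 61327; at 30 labels/s that is 00:34:04:07, i.e. DF 00:34:04;07.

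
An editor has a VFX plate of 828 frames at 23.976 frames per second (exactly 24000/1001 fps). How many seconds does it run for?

Running time = 828 / (24000/1001) = 34.5345 s.

34.5345 seconds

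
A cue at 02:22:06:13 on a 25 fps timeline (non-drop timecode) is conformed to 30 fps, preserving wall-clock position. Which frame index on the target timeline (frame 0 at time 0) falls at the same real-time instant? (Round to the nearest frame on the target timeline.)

frame 255796

Source frame index: (2×3600 + 22×60 + 6) × 25 + 13 = 213163.
Real time: 213163 / (25) = 213163/25 s.
Target frame: (213163/25) × (30) = 1278978/5 ≈ 255795.600 → 255796.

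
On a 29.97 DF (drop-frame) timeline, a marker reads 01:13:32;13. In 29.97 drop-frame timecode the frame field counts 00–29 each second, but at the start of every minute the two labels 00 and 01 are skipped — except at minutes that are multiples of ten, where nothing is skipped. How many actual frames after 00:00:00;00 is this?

As if non-drop at 30 labels/s: (1 × 3600 + 13 × 60 + 32) × 30 + 13 = 132373.
Minute boundaries passed: 73; those not divisible by 10: 73 − 7 = 66; dropped labels = 2 × 66 = 132.
Actual frame index = 132373 − 132 = 132241.

132241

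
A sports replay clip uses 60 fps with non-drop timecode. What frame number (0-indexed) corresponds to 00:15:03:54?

Total seconds to the label: (0 × 3600 + 15 × 60 + 3) = 903.
Frame index = 903 × 60 + 54 = 54234.

frame 54234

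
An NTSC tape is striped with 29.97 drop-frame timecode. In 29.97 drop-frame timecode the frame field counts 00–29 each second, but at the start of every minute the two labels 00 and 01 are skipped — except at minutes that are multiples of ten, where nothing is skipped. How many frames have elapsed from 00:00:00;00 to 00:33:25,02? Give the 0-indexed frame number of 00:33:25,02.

60092

As if non-drop at 30 labels/s: (0 × 3600 + 33 × 60 + 25) × 30 + 2 = 60152.
Minute boundaries passed: 33; those not divisible by 10: 33 − 3 = 30; dropped labels = 2 × 30 = 60.
Actual frame index = 60152 − 60 = 60092.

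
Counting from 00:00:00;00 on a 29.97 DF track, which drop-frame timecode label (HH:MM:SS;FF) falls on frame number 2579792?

Ten DF minutes hold 17982 frames, so frame 2579792 lies in block 143 (frames 2571426–2589407) with 8366 frames into that block.
The block's first minute is 1800 frames and the rest 1798 each; 8366 frames reaches minute 4, so 143 × 18 + 4 × 2 = 2582 labels have been skipped so far.
Adding those back, label number 2579792 + 2582 = 2582374 at 30 labels/s is 86079 s + 4 f = 23 h 54 min 39 s frame 4, i.e. 23:54:39;04.

23:54:39;04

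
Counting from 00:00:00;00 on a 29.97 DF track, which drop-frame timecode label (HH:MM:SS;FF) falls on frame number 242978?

02:15:07;12

Each 10-minute DF block holds 10 × 60 × 30 − 9 × 2 = 17982 frames. 242978 ÷ 17982 → 13 full blocks, remainder 9212.
Within the partial block the first minute is 1800 frames and each further minute 1798, so 5 further minute boundaries passed. Total skipped labels = 18 × 13 + 2 × 5 = 244.
Non-drop label index = 242978 + 244 = 243222; at 30 labels/s that is 02:15:07:12, i.e. DF 02:15:07;12.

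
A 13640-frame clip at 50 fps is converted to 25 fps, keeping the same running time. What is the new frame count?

6820 frames

Target frames = source frames × (target rate / source rate) = 13640 × (25)/(50) = 13640 × 1/2 = 6820.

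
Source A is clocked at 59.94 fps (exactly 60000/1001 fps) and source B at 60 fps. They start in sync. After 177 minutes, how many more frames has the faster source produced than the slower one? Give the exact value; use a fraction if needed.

177 min = 10620 s.
A emits 60000/1001 × 10620 = 637200000/1001 frames; B emits 60 × 10620 = 637200.
Difference = 637200/1001 frames (≈ 636.5634); B is ahead of A.

637200/1001 frames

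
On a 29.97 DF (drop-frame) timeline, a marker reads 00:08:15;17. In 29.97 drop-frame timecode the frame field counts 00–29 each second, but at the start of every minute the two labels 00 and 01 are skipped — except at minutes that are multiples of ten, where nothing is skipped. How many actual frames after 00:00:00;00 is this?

14851

As if non-drop at 30 labels/s: (0 × 3600 + 8 × 60 + 15) × 30 + 17 = 14867.
Minute boundaries passed: 8; those not divisible by 10: 8 − 0 = 8; dropped labels = 2 × 8 = 16.
Actual frame index = 14867 − 16 = 14851.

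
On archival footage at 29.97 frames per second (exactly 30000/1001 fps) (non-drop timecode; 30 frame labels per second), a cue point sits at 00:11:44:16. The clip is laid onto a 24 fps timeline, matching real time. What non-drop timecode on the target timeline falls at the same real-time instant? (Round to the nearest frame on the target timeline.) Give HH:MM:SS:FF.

Source frame index: (0×3600 + 11×60 + 44) × 30 + 16 = 21136.
Real time: 21136 / (30000/1001) = 1322321/1875 s.
Target frame: (1322321/1875) × (24) = 10578568/625 ≈ 16925.709 → 16926.
At 24 labels/s: frame 16926 → 00:11:45:06.

00:11:45:06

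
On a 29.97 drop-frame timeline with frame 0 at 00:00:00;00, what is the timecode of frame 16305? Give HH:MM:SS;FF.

Each 10-minute DF block holds 10 × 60 × 30 − 9 × 2 = 17982 frames. 16305 ÷ 17982 → 0 full blocks, remainder 16305.
Within the partial block the first minute is 1800 frames and each further minute 1798, so 9 further minute boundaries passed. Total skipped labels = 18 × 0 + 2 × 9 = 18.
Non-drop label index = 16305 + 18 = 16323; at 30 labels/s that is 00:09:04:03, i.e. DF 00:09:04;03.

00:09:04;03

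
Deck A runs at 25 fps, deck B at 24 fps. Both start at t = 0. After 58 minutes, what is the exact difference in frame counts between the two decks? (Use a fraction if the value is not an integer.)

58 min = 3480 s.
A emits 25 × 3480 = 87000 frames; B emits 24 × 3480 = 83520.
Difference = 3480 frames; B is behind A.

3480 frames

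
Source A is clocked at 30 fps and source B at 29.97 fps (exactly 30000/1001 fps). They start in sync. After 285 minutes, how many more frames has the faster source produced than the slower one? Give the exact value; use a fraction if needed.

513000/1001 frames

285 min = 17100 s.
A emits 30 × 17100 = 513000 frames; B emits 30000/1001 × 17100 = 513000000/1001.
Difference = 513000/1001 frames (≈ 512.4875); B is behind A.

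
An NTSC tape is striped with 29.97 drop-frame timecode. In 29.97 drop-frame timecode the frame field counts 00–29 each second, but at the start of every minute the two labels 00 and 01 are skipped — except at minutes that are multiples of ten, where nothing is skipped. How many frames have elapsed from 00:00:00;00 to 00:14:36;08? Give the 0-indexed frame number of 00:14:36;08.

As if non-drop at 30 labels/s: (0 × 3600 + 14 × 60 + 36) × 30 + 8 = 26288.
Minute boundaries passed: 14; those not divisible by 10: 14 − 1 = 13; dropped labels = 2 × 13 = 26.
Actual frame index = 26288 − 26 = 26262.

26262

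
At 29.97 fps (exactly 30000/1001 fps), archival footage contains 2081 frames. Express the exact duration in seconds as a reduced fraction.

Running time = 2081 ÷ (30000/1001) = 2081 × 1001/30000 = 2083081/30000 s.

2083081/30000 seconds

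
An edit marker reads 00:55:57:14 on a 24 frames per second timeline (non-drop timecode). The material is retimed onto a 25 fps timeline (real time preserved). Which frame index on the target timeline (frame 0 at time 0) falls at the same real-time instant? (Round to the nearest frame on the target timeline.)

Source frame index: (0×3600 + 55×60 + 57) × 24 + 14 = 80582.
Real time: 80582 / (24) = 40291/12 s.
Target frame: (40291/12) × (25) = 1007275/12 ≈ 83939.583 → 83940.

frame 83940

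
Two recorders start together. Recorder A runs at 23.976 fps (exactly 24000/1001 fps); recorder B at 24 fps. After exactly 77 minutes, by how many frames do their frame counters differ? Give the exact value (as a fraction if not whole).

1440/13 frames

77 min = 4620 s.
A emits 24000/1001 × 4620 = 1440000/13 frames; B emits 24 × 4620 = 110880.
Difference = 1440/13 frames (≈ 110.7692); B is ahead of A.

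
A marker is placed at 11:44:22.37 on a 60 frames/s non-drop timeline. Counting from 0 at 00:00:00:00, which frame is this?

frame 2535757

Total seconds to the label: (11 × 3600 + 44 × 60 + 22) = 42262.
Frame index = 42262 × 60 + 37 = 2535757.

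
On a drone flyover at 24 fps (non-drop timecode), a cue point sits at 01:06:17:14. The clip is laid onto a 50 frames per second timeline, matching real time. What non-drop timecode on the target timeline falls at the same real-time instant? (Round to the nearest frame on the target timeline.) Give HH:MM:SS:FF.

Source frame index: (1×3600 + 6×60 + 17) × 24 + 14 = 95462.
Real time: 95462 / (24) = 47731/12 s.
Target frame: (47731/12) × (50) = 1193275/6 ≈ 198879.167 → 198879.
At 50 labels/s: frame 198879 → 01:06:17:29.

01:06:17:29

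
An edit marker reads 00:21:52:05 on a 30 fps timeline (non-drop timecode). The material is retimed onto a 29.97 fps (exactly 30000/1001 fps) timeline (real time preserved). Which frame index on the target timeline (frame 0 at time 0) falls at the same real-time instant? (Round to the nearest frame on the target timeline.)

frame 39326

Source frame index: (0×3600 + 21×60 + 52) × 30 + 5 = 39365.
Real time: 39365 / (30) = 7873/6 s.
Target frame: (7873/6) × (30000/1001) = 39365000/1001 ≈ 39325.674 → 39326.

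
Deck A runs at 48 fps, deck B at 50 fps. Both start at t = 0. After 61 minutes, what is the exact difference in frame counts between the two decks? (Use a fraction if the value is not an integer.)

7320 frames

61 min = 3660 s.
A emits 48 × 3660 = 175680 frames; B emits 50 × 3660 = 183000.
Difference = 7320 frames; B is ahead of A.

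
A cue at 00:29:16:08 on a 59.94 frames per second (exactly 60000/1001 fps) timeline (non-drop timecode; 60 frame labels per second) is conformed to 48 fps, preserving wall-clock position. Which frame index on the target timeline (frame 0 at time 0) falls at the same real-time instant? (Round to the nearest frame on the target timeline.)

Source frame index: (0×3600 + 29×60 + 16) × 60 + 8 = 105368.
Real time: 105368 / (60000/1001) = 13184171/7500 s.
Target frame: (13184171/7500) × (48) = 52736684/625 ≈ 84378.694 → 84379.

frame 84379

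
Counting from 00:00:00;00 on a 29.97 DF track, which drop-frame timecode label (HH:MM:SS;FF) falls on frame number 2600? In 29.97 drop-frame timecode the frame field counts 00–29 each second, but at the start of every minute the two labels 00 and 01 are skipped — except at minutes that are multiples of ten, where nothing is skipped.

00:01:26;22

Each 10-minute DF block holds 10 × 60 × 30 − 9 × 2 = 17982 frames. 2600 ÷ 17982 → 0 full blocks, remainder 2600.
Within the partial block the first minute is 1800 frames and each further minute 1798, so 1 further minute boundary passed. Total skipped labels = 18 × 0 + 2 × 1 = 2.
Non-drop label index = 2600 + 2 = 2602; at 30 labels/s that is 00:01:26:22, i.e. DF 00:01:26;22.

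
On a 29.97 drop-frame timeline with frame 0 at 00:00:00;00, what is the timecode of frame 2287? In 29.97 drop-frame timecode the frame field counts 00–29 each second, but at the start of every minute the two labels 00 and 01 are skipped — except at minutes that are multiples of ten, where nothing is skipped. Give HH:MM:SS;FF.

00:01:16;09

Ten DF minutes hold 17982 frames, so frame 2287 lies in block 0 (frames 0–17981) with 2287 frames into that block.
The block's first minute is 1800 frames and the rest 1798 each; 2287 frames reaches minute 1, so 0 × 18 + 1 × 2 = 2 labels have been skipped so far.
Adding those back, label number 2287 + 2 = 2289 at 30 labels/s is 76 s + 9 f = 0 h 1 min 16 s frame 9, i.e. 00:01:16;09.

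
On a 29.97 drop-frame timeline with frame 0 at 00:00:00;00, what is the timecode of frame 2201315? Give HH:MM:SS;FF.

Each 10-minute DF block holds 10 × 60 × 30 − 9 × 2 = 17982 frames. 2201315 ÷ 17982 → 122 full blocks, remainder 7511.
Within the partial block the first minute is 1800 frames and each further minute 1798, so 4 further minute boundaries passed. Total skipped labels = 18 × 122 + 2 × 4 = 2204.
Non-drop label index = 2201315 + 2204 = 2203519; at 30 labels/s that is 20:24:10:19, i.e. DF 20:24:10;19.

20:24:10;19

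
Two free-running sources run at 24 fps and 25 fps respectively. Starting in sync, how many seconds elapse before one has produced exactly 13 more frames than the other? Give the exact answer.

The gap grows by |25 − 24| = 1 frame per second.
Time for a 13-frame gap: 13 ÷ (1) = 13 s.

13 seconds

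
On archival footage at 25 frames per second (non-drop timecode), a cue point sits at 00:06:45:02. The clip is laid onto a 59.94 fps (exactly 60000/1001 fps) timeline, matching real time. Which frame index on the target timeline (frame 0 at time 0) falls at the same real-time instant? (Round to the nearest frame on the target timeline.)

Source frame index: (0×3600 + 6×60 + 45) × 25 + 2 = 10127.
Real time: 10127 / (25) = 10127/25 s.
Target frame: (10127/25) × (60000/1001) = 1869600/77 ≈ 24280.519 → 24281.

frame 24281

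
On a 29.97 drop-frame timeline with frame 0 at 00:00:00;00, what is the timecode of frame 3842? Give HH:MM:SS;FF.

00:02:08;06

Ten DF minutes hold 17982 frames, so frame 3842 lies in block 0 (frames 0–17981) with 3842 frames into that block.
The block's first minute is 1800 frames and the rest 1798 each; 3842 frames reaches minute 2, so 0 × 18 + 2 × 2 = 4 labels have been skipped so far.
Adding those back, label number 3842 + 4 = 3846 at 30 labels/s is 128 s + 6 f = 0 h 2 min 8 s frame 6, i.e. 00:02:08;06.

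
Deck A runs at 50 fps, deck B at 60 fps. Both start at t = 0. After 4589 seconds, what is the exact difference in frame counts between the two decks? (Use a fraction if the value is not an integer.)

45890 frames

A emits 50 × 4589 = 229450 frames; B emits 60 × 4589 = 275340.
Difference = 45890 frames; B is ahead of A.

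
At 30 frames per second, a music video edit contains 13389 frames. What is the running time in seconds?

Running time = 13389 / (30) = 446.3 s.

446.3 seconds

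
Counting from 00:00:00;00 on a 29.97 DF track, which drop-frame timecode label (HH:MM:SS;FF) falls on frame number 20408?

Ten DF minutes hold 17982 frames, so frame 20408 lies in block 1 (frames 17982–35963) with 2426 frames into that block.
The block's first minute is 1800 frames and the rest 1798 each; 2426 frames reaches minute 1, so 1 × 18 + 1 × 2 = 20 labels have been skipped so far.
Adding those back, label number 20408 + 20 = 20428 at 30 labels/s is 680 s + 28 f = 0 h 11 min 20 s frame 28, i.e. 00:11:20;28.

00:11:20;28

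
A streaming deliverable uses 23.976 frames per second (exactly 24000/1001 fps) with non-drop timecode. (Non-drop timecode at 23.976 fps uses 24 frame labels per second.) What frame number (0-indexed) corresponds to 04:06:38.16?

Total seconds to the label: (4 × 3600 + 6 × 60 + 38) = 14798.
Frame index = 14798 × 24 + 16 = 355168.

frame 355168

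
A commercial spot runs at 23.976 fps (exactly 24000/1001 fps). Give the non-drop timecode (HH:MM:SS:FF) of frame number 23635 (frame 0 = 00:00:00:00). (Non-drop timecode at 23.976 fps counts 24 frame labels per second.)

23635 ÷ 24 = 984 full seconds, remainder 19 frames.
984 s = 0 h 16 min 24 s.
Timecode: 00:16:24:19.

00:16:24:19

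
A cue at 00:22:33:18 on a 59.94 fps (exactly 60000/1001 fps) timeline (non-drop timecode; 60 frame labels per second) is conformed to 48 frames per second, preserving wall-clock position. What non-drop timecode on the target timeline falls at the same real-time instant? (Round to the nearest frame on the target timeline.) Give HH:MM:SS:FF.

Source frame index: (0×3600 + 22×60 + 33) × 60 + 18 = 81198.
Real time: 81198 / (60000/1001) = 13546533/10000 s.
Target frame: (13546533/10000) × (48) = 40639599/625 ≈ 65023.358 → 65023.
At 48 labels/s: frame 65023 → 00:22:34:31.

00:22:34:31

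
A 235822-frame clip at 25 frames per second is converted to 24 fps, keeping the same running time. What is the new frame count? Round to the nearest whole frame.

Frames at target rate = 235822 × (24) / (25) = 5659728/25 ≈ 226389.120.
Nearest whole frame: 226389.

226389 frames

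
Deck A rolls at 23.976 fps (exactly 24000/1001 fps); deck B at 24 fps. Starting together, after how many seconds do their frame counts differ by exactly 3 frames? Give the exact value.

125.125 seconds

The gap grows by |24 − 24000/1001| = 24/1001 frames per second.
Time for a 3-frame gap: 3 ÷ (24/1001) = 125.125 s.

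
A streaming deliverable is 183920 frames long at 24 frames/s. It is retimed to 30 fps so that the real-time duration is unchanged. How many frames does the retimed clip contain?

Target frames = source frames × (target rate / source rate) = 183920 × (30)/(24) = 183920 × 5/4 = 229900.

229900 frames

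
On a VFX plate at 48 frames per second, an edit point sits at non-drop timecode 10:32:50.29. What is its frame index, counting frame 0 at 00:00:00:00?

Total seconds to the label: (10 × 3600 + 32 × 60 + 50) = 37970.
Frame index = 37970 × 48 + 29 = 1822589.

1822589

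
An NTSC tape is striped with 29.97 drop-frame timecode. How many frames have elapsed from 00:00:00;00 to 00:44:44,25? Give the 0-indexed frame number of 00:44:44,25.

Complete 10-minute blocks: 4, each 17982 frames → 71928.
Remaining 4 whole minutes in the current block: 1800 + 3 × 1798 = 7194 frames.
Within the current minute: 44 × 30 + 25 − 2 = 1343 (labels ;00/;01 skipped at this minute). Total = 71928 + 7194 + 1343 = 80465.

80465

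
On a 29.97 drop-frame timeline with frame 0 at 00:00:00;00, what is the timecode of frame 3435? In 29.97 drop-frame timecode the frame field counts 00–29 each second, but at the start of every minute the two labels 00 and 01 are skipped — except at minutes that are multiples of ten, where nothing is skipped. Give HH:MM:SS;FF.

Ten DF minutes hold 17982 frames, so frame 3435 lies in block 0 (frames 0–17981) with 3435 frames into that block.
The block's first minute is 1800 frames and the rest 1798 each; 3435 frames reaches minute 1, so 0 × 18 + 1 × 2 = 2 labels have been skipped so far.
Adding those back, label number 3435 + 2 = 3437 at 30 labels/s is 114 s + 17 f = 0 h 1 min 54 s frame 17, i.e. 00:01:54;17.

00:01:54;17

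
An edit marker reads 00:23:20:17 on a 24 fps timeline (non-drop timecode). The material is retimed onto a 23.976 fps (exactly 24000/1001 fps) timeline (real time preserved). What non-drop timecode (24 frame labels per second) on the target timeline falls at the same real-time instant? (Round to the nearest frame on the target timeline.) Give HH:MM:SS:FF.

00:23:19:07

Source frame index: (0×3600 + 23×60 + 20) × 24 + 17 = 33617.
Real time: 33617 / (24) = 33617/24 s.
Target frame: (33617/24) × (24000/1001) = 33617000/1001 ≈ 33583.417 → 33583.
At 24 labels/s: frame 33583 → 00:23:19:07.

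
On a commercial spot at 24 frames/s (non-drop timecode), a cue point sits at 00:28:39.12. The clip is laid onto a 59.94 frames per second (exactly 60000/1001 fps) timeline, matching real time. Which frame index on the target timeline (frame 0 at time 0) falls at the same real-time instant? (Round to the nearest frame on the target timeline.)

Source frame index: (0×3600 + 28×60 + 39) × 24 + 12 = 41268.
Real time: 41268 / (24) = 3439/2 s.
Target frame: (3439/2) × (60000/1001) = 103170000/1001 ≈ 103066.933 → 103067.

frame 103067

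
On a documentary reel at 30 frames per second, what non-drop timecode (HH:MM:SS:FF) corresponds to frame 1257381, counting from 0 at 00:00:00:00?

11:38:32:21

1257381 ÷ 30 = 41912 full seconds, remainder 21 frames.
41912 s = 11 h 38 min 32 s.
Timecode: 11:38:32:21.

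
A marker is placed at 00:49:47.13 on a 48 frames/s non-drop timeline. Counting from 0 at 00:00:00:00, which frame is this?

frame 143389

Total seconds to the label: (0 × 3600 + 49 × 60 + 47) = 2987.
Frame index = 2987 × 48 + 13 = 143389.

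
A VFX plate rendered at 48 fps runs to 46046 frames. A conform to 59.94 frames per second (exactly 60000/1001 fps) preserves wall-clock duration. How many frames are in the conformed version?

57500 frames

Target frames = source frames × (target rate / source rate) = 46046 × (60000/1001)/(48) = 46046 × 1250/1001 = 57500.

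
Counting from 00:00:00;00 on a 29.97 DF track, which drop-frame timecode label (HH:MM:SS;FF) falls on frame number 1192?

00:00:39;22

Each 10-minute DF block holds 10 × 60 × 30 − 9 × 2 = 17982 frames. 1192 ÷ 17982 → 0 full blocks, remainder 1192.
Within the partial block the first minute is 1800 frames and each further minute 1798, so 0 further minute boundaries passed. Total skipped labels = 18 × 0 + 2 × 0 = 0.
Non-drop label index = 1192 + 0 = 1192; at 30 labels/s that is 00:00:39:22, i.e. DF 00:00:39;22.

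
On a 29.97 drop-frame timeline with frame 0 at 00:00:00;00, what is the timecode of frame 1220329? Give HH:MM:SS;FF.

Each 10-minute DF block holds 10 × 60 × 30 − 9 × 2 = 17982 frames. 1220329 ÷ 17982 → 67 full blocks, remainder 15535.
Within the partial block the first minute is 1800 frames and each further minute 1798, so 8 further minute boundaries passed. Total skipped labels = 18 × 67 + 2 × 8 = 1222.
Non-drop label index = 1220329 + 1222 = 1221551; at 30 labels/s that is 11:18:38:11, i.e. DF 11:18:38;11.

11:18:38;11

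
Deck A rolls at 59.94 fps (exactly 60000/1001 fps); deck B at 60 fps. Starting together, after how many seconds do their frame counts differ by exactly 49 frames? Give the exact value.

49049/60 seconds

The gap grows by |60 − 60000/1001| = 60/1001 frames per second.
Time for a 49-frame gap: 49 ÷ (60/1001) = 49049/60 s.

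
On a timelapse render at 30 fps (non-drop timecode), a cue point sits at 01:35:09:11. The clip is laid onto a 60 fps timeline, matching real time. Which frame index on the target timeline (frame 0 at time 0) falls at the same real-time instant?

Source frame index: (1×3600 + 35×60 + 9) × 30 + 11 = 171281.
Real time: 171281 / (30) = 171281/30 s.
Target frame: (171281/30) × (60) = 342562.

frame 342562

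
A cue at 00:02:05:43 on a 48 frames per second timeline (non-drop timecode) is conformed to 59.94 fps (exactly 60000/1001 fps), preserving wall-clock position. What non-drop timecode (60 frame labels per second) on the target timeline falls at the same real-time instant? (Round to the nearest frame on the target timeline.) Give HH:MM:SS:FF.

00:02:05:46

Source frame index: (0×3600 + 2×60 + 5) × 48 + 43 = 6043.
Real time: 6043 / (48) = 6043/48 s.
Target frame: (6043/48) × (60000/1001) = 7553750/1001 ≈ 7546.204 → 7546.
At 60 labels/s: frame 7546 → 00:02:05:46.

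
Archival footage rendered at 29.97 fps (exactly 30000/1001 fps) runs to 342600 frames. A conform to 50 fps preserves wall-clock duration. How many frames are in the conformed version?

Target frames = source frames × (target rate / source rate) = 342600 × (50)/(30000/1001) = 342600 × 1001/600 = 571571.

571571 frames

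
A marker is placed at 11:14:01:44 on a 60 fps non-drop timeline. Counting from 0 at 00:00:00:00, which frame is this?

2426504

Total seconds to the label: (11 × 3600 + 14 × 60 + 1) = 40441.
Frame index = 40441 × 60 + 44 = 2426504.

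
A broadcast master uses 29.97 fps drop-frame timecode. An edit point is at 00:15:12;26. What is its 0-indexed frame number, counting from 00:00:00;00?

As if non-drop at 30 labels/s: (0 × 3600 + 15 × 60 + 12) × 30 + 26 = 27386.
Minute boundaries passed: 15; those not divisible by 10: 15 − 1 = 14; dropped labels = 2 × 14 = 28.
Actual frame index = 27386 − 28 = 27358.

27358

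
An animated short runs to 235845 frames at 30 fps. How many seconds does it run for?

7861.5 seconds

Running time = 235845 / (30) = 7861.5 s.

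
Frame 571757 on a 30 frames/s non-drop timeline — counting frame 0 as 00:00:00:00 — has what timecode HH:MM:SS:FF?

05:17:38:17

571757 ÷ 30 = 19058 full seconds, remainder 17 frames.
19058 s = 5 h 17 min 38 s.
Timecode: 05:17:38:17.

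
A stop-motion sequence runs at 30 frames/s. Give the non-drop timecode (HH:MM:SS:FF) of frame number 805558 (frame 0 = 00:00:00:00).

805558 ÷ 30 = 26851 full seconds, remainder 28 frames.
26851 s = 7 h 27 min 31 s.
Timecode: 07:27:31:28.

07:27:31:28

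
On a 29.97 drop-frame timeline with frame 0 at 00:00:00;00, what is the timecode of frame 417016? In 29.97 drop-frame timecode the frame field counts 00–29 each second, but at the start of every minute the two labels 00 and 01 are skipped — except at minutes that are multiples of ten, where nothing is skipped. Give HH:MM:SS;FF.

Ten DF minutes hold 17982 frames, so frame 417016 lies in block 23 (frames 413586–431567) with 3430 frames into that block.
The block's first minute is 1800 frames and the rest 1798 each; 3430 frames reaches minute 1, so 23 × 18 + 1 × 2 = 416 labels have been skipped so far.
Adding those back, label number 417016 + 416 = 417432 at 30 labels/s is 13914 s + 12 f = 3 h 51 min 54 s frame 12, i.e. 03:51:54;12.

03:51:54;12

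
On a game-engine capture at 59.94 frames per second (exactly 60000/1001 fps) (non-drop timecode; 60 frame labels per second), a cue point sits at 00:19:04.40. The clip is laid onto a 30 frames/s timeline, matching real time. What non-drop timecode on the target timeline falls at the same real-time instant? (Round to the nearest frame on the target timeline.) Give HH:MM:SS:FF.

00:19:05:24

Source frame index: (0×3600 + 19×60 + 4) × 60 + 40 = 68680.
Real time: 68680 / (60000/1001) = 1718717/1500 s.
Target frame: (1718717/1500) × (30) = 1718717/50 ≈ 34374.340 → 34374.
At 30 labels/s: frame 34374 → 00:19:05:24.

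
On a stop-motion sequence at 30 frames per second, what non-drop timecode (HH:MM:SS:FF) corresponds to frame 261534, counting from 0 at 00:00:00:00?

261534 ÷ 30 = 8717 full seconds, remainder 24 frames.
8717 s = 2 h 25 min 17 s.
Timecode: 02:25:17:24.

02:25:17:24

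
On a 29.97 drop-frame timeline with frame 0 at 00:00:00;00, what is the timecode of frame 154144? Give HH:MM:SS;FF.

01:25:43;08

Each 10-minute DF block holds 10 × 60 × 30 − 9 × 2 = 17982 frames. 154144 ÷ 17982 → 8 full blocks, remainder 10288.
Within the partial block the first minute is 1800 frames and each further minute 1798, so 5 further minute boundaries passed. Total skipped labels = 18 × 8 + 2 × 5 = 154.
Non-drop label index = 154144 + 154 = 154298; at 30 labels/s that is 01:25:43:08, i.e. DF 01:25:43;08.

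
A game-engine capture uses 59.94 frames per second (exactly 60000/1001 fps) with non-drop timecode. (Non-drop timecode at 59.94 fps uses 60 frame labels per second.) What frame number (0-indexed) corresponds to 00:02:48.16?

Total seconds to the label: (0 × 3600 + 2 × 60 + 48) = 168.
Frame index = 168 × 60 + 16 = 10096.

frame 10096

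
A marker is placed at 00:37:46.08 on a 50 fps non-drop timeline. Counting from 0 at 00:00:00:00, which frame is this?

frame 113308

Total seconds to the label: (0 × 3600 + 37 × 60 + 46) = 2266.
Frame index = 2266 × 50 + 8 = 113308.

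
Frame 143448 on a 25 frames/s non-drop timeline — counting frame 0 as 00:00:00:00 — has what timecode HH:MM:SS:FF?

01:35:37:23

143448 ÷ 25 = 5737 full seconds, remainder 23 frames.
5737 s = 1 h 35 min 37 s.
Timecode: 01:35:37:23.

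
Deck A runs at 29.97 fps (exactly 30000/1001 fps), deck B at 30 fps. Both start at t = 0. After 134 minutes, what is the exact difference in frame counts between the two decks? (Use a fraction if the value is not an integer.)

134 min = 8040 s.
A emits 30000/1001 × 8040 = 241200000/1001 frames; B emits 30 × 8040 = 241200.
Difference = 241200/1001 frames (≈ 240.9590); B is ahead of A.

241200/1001 frames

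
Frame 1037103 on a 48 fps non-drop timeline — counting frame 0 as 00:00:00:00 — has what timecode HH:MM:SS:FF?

1037103 ÷ 48 = 21606 full seconds, remainder 15 frames.
21606 s = 6 h 0 min 6 s.
Timecode: 06:00:06:15.

06:00:06:15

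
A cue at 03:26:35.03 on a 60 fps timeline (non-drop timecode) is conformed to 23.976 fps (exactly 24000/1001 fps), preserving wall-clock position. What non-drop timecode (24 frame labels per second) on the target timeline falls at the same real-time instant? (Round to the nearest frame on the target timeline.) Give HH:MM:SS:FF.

03:26:22:16

Source frame index: (3×3600 + 26×60 + 35) × 60 + 3 = 743703.
Real time: 743703 / (60) = 247901/20 s.
Target frame: (247901/20) × (24000/1001) = 297481200/1001 ≈ 297184.016 → 297184.
At 24 labels/s: frame 297184 → 03:26:22:16.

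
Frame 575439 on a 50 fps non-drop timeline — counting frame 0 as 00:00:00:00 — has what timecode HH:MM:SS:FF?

575439 ÷ 50 = 11508 full seconds, remainder 39 frames.
11508 s = 3 h 11 min 48 s.
Timecode: 03:11:48:39.

03:11:48:39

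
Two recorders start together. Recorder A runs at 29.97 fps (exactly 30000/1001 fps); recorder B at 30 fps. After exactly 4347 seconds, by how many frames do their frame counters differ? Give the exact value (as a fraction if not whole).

18630/143 frames

A emits 30000/1001 × 4347 = 18630000/143 frames; B emits 30 × 4347 = 130410.
Difference = 18630/143 frames (≈ 130.2797); B is ahead of A.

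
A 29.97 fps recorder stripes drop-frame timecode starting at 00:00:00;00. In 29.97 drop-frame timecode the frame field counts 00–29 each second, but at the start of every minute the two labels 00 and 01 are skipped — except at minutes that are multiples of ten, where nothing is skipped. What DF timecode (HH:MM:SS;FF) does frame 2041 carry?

Each 10-minute DF block holds 10 × 60 × 30 − 9 × 2 = 17982 frames. 2041 ÷ 17982 → 0 full blocks, remainder 2041.
Within the partial block the first minute is 1800 frames and each further minute 1798, so 1 further minute boundary passed. Total skipped labels = 18 × 0 + 2 × 1 = 2.
Non-drop label index = 2041 + 2 = 2043; at 30 labels/s that is 00:01:08:03, i.e. DF 00:01:08;03.

00:01:08;03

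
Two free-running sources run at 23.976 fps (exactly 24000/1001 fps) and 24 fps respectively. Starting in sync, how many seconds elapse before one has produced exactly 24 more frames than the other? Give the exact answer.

1001 seconds

The gap grows by |24 − 24000/1001| = 24/1001 frames per second.
Time for a 24-frame gap: 24 ÷ (24/1001) = 1001 s.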